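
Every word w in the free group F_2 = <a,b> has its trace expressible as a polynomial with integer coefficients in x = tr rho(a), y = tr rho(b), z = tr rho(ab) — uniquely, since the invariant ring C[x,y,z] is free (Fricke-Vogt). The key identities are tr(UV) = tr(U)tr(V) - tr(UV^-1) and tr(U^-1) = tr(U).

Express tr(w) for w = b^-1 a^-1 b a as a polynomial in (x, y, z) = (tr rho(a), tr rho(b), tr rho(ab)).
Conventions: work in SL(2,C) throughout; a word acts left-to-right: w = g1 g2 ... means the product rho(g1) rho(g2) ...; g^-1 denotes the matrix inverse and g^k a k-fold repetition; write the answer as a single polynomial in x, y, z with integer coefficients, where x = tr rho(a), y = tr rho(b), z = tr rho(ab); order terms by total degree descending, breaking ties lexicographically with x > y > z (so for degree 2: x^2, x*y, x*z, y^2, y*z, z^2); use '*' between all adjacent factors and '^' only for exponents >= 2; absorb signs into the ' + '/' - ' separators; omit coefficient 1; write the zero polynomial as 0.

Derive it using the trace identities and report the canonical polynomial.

-x*y*z + x^2 + y^2 + z^2 - 2

tr(a b a) = tr(a) tr(b a) - tr(b) = x*z - y
tr(a b a b) = tr(b a) tr(b a) - tr(1)   [split at repeated b] = z^2 - 2
tr(b a b^-1 a) = tr(a b a) tr(b) - tr(a b a b) = x*y*z - y^2 - z^2 + 2
tr(b^-1 a^-1 b a) = tr(b a b^-1) tr(a) - tr(b a b^-1 a) = -x*y*z + x^2 + y^2 + z^2 - 2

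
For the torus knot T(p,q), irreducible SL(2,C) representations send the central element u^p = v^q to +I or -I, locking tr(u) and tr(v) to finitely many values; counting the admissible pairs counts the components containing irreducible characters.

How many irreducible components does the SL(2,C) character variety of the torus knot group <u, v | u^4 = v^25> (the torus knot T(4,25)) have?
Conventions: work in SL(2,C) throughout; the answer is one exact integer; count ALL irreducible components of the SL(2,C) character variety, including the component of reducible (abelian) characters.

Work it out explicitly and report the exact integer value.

For T(4,25): irreducibility forces the central element u^4 = v^25 to one of +I, -I.
So on each irreducible component the traces are pinned: tr(u) = 2*cos(pi*alpha/4) with 1 <= alpha <= 3, tr(v) = 2*cos(pi*beta/25) with 1 <= beta <= 24.
u^4 = (-1)^alpha I and v^25 = (-1)^beta I must agree, so alpha and beta have equal parity.
Counting: 2 odd alphas x 12 odd betas + 1 even alphas x 12 even betas = 24 + 12 = 36.
That is 36 components of irreducible characters, and with the reducible (abelian) component the total is 37.

37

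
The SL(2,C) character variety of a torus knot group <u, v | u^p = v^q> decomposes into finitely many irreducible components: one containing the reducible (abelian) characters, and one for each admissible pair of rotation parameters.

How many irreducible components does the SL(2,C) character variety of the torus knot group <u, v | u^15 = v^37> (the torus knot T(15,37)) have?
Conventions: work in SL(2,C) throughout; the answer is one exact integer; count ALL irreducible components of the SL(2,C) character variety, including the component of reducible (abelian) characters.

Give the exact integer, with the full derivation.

253

In the torus knot group T(15,37), u^15 = v^37 is central, so an irreducible representation sends it to +I or -I (Schur).
So on each irreducible component the traces are pinned: tr(u) = 2*cos(pi*alpha/15) with 1 <= alpha <= 14, tr(v) = 2*cos(pi*beta/37) with 1 <= beta <= 36.
Consistency of u^15 = (-1)^alpha I with v^37 = (-1)^beta I forces alpha = beta (mod 2).
count pairs: odd alpha (7 choices) x odd beta (18), plus even alpha (7) x even beta (18): 7*18 + 7*18 = 252.
Total: 252 irreducible-character components + 1 reducible (abelian) component = 253.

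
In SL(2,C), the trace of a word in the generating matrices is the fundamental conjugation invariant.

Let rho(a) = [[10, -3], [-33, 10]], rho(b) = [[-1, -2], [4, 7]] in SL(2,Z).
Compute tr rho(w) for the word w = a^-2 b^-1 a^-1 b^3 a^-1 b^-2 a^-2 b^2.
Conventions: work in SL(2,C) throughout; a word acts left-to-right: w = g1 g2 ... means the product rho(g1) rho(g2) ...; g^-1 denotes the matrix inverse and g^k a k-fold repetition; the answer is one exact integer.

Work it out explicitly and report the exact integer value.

34483416946

rho(a^-1) = [[10, 3], [33, 10]]
... * rho(a^-1) = [[10, 3], [33, 10]]  ->  [[199, 60], [660, 199]]
... * rho(b^-1) = [[7, 2], [-4, -1]]  ->  [[1153, 338], [3824, 1121]]
... * rho(a^-1) = [[10, 3], [33, 10]]  ->  [[22684, 6839], [75233, 22682]]
... * rho(b) = [[-1, -2], [4, 7]]  ->  [[4672, 2505], [15495, 8308]]
... * rho(b) = [[-1, -2], [4, 7]]  ->  [[5348, 8191], [17737, 27166]]
... * rho(b) = [[-1, -2], [4, 7]]  ->  [[27416, 46641], [90927, 154688]]
... * rho(a^-1) = [[10, 3], [33, 10]]  ->  [[1813313, 548658], [6013974, 1819661]]
... * rho(b^-1) = [[7, 2], [-4, -1]]  ->  [[10498559, 3077968], [34819174, 10208287]]
... * rho(b^-1) = [[7, 2], [-4, -1]]  ->  [[61178041, 17919150], [202901070, 59430061]]
... * rho(a^-1) = [[10, 3], [33, 10]]  ->  [[1203112360, 362725623], [3990202713, 1203003820]]
... * rho(a^-1) = [[10, 3], [33, 10]]  ->  [[24001069159, 7236593310], [79601153190, 24000646339]]
... * rho(b) = [[-1, -2], [4, 7]]  ->  [[4945304081, 2654014852], [16401432166, 8802217993]]
... * rho(b) = [[-1, -2], [4, 7]]  ->  [[5670755327, 8687495802], [18807439806, 28812661619]]
tr = 5670755327 + 28812661619 = 34483416946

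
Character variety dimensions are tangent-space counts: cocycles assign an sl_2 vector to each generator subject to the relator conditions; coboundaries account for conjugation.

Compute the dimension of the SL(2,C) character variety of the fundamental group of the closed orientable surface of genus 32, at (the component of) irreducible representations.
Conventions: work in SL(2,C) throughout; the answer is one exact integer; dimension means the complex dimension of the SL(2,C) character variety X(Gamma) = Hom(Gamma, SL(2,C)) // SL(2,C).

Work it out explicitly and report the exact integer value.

The genus-32 surface group: 2g = 64 generators, one relator prod [a_i, b_i].
Before the relator condition, cocycle space has dim 3*64 = 192.
d_2 is surjective at irreducible rho (its cokernel H^2 is dual to H^0 = 0), so dim Z^1 = 192 - 3 = 189.
As always at irreducible rho, dim B^1 = 3.
Hence dim X = 189 - 3 = 186.

186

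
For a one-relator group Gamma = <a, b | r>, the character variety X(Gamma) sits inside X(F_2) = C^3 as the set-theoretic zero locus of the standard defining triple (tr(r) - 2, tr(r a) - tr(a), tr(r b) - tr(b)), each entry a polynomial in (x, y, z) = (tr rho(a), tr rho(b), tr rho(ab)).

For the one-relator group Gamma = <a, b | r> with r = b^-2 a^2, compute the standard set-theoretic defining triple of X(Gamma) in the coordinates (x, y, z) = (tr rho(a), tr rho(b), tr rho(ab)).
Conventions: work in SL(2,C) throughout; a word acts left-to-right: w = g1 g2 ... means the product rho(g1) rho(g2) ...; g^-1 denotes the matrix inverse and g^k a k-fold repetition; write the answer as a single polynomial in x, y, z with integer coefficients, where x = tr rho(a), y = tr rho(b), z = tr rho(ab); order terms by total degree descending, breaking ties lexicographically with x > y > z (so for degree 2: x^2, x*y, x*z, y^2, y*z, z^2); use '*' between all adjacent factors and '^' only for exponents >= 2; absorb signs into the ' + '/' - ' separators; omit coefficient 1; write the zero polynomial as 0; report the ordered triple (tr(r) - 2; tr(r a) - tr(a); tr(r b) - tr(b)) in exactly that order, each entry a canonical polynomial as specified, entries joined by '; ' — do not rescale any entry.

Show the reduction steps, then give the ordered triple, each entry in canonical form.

x^2*y^2 - x*y*z - x^2 - y^2; x^3*y^2 - x^2*y*z - x^3 - 2*x*y^2 + y*z + 2*x; x^2*y - x*z - 2*y

tr(a^2) = tr(a)*tr(a) - tr(1) = x^2 - 2
and tr(a^2 b) = tr(a)*tr(b a) - tr(b) = x*z - y
next, tr(b^-1 a^2) = tr(a^2)*tr(b) - tr(a^2 b) = x^2*y - x*z - y
tr(b^-2 a^2) = tr(b^-1 a^2)*tr(b) - tr(b^-1 a^2 b) = x^2*y^2 - x*y*z - x^2 - y^2 + 2
tr(a^3) = tr(a)*tr(a^2) - tr(a)   [square of a] = x^3 - 3*x
tr(a^3 b) = tr(a)*tr(a b a) - tr(a b)   [square of a] = x^2*z - x*y - z
tr(b^-1 a^3) = tr(a^3)*tr(b) - tr(a^3 b)   [inverse elimination on b] = x^3*y - x^2*z - 2*x*y + z
and tr(b^-2 a^3) = tr(b^-1 a^3)*tr(b) - tr(b^-1 a^3 b)   [inverse elimination on b] = x^3*y^2 - x^2*y*z - x^3 - 2*x*y^2 + y*z + 3*x
assemble the triple (tr(r) - 2; tr(r a) - x; tr(r b) - y)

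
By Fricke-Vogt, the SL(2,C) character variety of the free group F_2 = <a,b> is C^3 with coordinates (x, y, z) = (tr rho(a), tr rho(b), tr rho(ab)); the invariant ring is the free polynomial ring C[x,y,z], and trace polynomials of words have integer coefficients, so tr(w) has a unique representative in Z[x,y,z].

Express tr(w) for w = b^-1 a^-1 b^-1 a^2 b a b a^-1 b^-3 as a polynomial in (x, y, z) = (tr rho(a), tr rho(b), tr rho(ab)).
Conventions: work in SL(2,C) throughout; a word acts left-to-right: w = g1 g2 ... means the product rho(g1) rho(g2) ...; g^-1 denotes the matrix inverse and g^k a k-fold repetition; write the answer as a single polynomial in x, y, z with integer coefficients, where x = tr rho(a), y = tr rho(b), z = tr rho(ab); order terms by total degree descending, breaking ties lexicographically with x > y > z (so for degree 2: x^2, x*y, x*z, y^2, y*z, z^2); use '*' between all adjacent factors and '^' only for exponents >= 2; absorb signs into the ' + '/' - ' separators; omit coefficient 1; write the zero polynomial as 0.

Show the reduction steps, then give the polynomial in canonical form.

-x^2*y^4*z^3 + 2*x^3*y^3*z^2 + x*y^5*z^2 + x*y^3*z^4 - x^4*y^2*z - x^2*y^4*z + x^2*y^2*z^3 - 3*x^3*y*z^2 - 6*x*y^3*z^2 - 2*x*y*z^4 + x^4*z + 5*x^2*y^2*z + x^2*z^3 + x*y^3 + 8*x*y*z^2 - 4*x^2*z - y^2*z - 2*x*y + z

and trace(a b a) = trace(a)*trace(b a) - trace(b)   [square of a] = x*z - y
trace(a b a b) = trace(a b)*trace(a b) - trace(1)   [split at a repeated a] = z^2 - 2
and trace(b^-1 a b a) = trace(a b a)*trace(b) - trace(a b a b)   [inverse elimination on b] = x*y*z - y^2 - z^2 + 2
trace(b^-1 a b a b^-1) = trace(b^-1 a b a)*trace(b) - trace(b^-1 a b a b)   [inverse elimination on b] = x*y^2*z - y^3 - y*z^2 - x*z + 3*y
and trace(b^-3 a b a) = trace(b^-1 a b a b^-1)*trace(b) - trace(b^-1 a b a)   [inverse elimination on b] = x*y^3*z - y^4 - y^2*z^2 - 2*x*y*z + 4*y^2 + z^2 - 2
and trace(b a b) = trace(b)*trace(a b) - trace(a)   [square of b] = y*z - x
and trace(a b a b a) = trace(a)*trace(b a b a) - trace(b a b)   [square of a] = x*z^2 - y*z - x
trace(a b a b a b) = trace(a b)*trace(a b a b) - trace(a^-1 b^-1)   [split at a repeated a] = z^3 - 3*z
trace(a b a b a b^-1) = trace(a b a b a)*trace(b) - trace(a b a b a b)   [inverse elimination on b] = x*y*z^2 - y^2*z - z^3 - x*y + 3*z
trace(a b a b a b^-2) = trace(a b a b a b^-1)*trace(b) - trace(a b a b a)   [inverse elimination on b] = x*y^2*z^2 - y^3*z - y*z^3 - x*y^2 - x*z^2 + 4*y*z + x
trace(a b a b a b^-3) = trace(a b a b a b^-2)*trace(b) - trace(a b a b a b^-1)   [inverse elimination on b] = x*y^3*z^2 - y^4*z - y^2*z^3 - x*y^3 - 2*x*y*z^2 + 5*y^2*z + z^3 + 2*x*y - 3*z
next, trace(b^-4 a b a b a) = trace(a b a b a b^-3)*trace(b) - trace(a b a b a b^-2)   [inverse elimination on b] = x*y^4*z^2 - y^5*z - y^3*z^3 - x*y^4 - 3*x*y^2*z^2 + 6*y^3*z + 2*y*z^3 + 3*x*y^2 + x*z^2 - 7*y*z - x
trace(a b a b a^-1 b^-4) = trace(b^-4 a b a b)*trace(a) - trace(b^-4 a b a b a)   [inverse elimination on a] = -x*y^4*z^2 + x^2*y^3*z + y^5*z + y^3*z^3 + 2*x*y^2*z^2 - 2*x^2*y*z - 6*y^3*z - 2*y*z^3 + x*y^2 + 7*y*z - x
and trace(b a b^2 a) = trace(b)*trace(a b a b) - trace(a b a)   [square of b] = y*z^2 - x*z - y
trace(b a b^2) = trace(b)*trace(b a b) - trace(b a)   [square of b] = y^2*z - x*y - z
and trace(b a^2 b a b) = trace(a)*trace(b a b^2 a) - trace(b a b^2)   [square of a] = x*y*z^2 - x^2*z - y^2*z + z
next, trace(b a b^2 a b a) = trace(b)*trace(a b a b a b) - trace(a b a b a)   [square of b] = y*z^3 - x*z^2 - 2*y*z + x
trace(b^2) = trace(b)*trace(b) - trace(1)   [square of b] = y^2 - 2
next, trace(a b^2 a) = trace(a)*trace(b^2 a) - trace(b^2)   [square of a] = x*y*z - x^2 - y^2 + 2
trace(b a b^2 a b) = trace(b)*trace(a b^2 a b) - trace(a b^2 a)   [square of b] = y^2*z^2 - 2*x*y*z + x^2 - 2
trace(b a b a^2 b a b) = trace(a)*trace(b a b^2 a b a) - trace(b a b^2 a b)   [square of a] = x*y*z^3 - x^2*z^2 - y^2*z^2 + 2
next, trace(b a b a b a b a) = trace(b a b a)*trace(b a b a) - trace(1)   [split at a repeated b] = z^4 - 4*z^2 + 2
trace(b a b a^2 b a b a) = trace(a)*trace(b a b a b a b a) - trace(b a b a b a b)   [square of a] = x*z^4 - y*z^3 - 3*x*z^2 + 2*y*z + x
and trace(a b a^2 b a b a^-1 b) = trace(b a b a^2 b a b)*trace(a) - trace(b a b a^2 b a b a)   [inverse elimination on a] = x^2*y*z^3 - x^3*z^2 - x*y^2*z^2 - x*z^4 + y*z^3 + 3*x*z^2 - 2*y*z + x
and trace(b a^2 b a b a^-1 b^-1 a) = trace(a b a^2 b a b a^-1)*trace(b) - trace(a b a^2 b a b a^-1 b)   [inverse elimination on b] = -x^2*y*z^3 + x^3*z^2 + 2*x*y^2*z^2 + x*z^4 - x^2*y*z - y^3*z - y*z^3 - 3*x*z^2 + 3*y*z - x
trace(b^-1 a^-1 b a^2 b a b a^-1) = trace(b a^2 b a b a^-1 b^-1)*trace(a) - trace(b a^2 b a b a^-1 b^-1 a)   [inverse elimination on a] = x^2*y*z^3 - x^3*z^2 - 2*x*y^2*z^2 - x*z^4 + x^2*y*z + y^3*z + y*z^3 + 4*x*z^2 - 3*y*z - x
next, trace(b a^2 b a b a) = trace(a)*trace(b a b a b a) - trace(b a b a b)   [square of a] = x*z^3 - y*z^2 - 2*x*z + y
and trace(a^-1 b a^2 b a b) = trace(b a^2 b a b)*trace(a) - trace(b a^2 b a b a)   [inverse elimination on a] = x^2*y*z^2 - x^3*z - x*y^2*z - x*z^3 + y*z^2 + 3*x*z - y
trace(a^-1 b a^2 b a b a^-1) = trace(a^-1 b a^2 b a b)*trace(a) - trace(a^-1 b a^2 b a b a)   [inverse elimination on a] = x^3*y*z^2 - x^4*z - x^2*y^2*z - x^2*z^3 + 4*x^2*z + y^2*z - x*y - z
trace(a^-1 b a^2 b a b a^-1 b^-2) = trace(b^-1 a^-1 b a^2 b a b a^-1)*trace(b) - trace(b^-1 a^-1 b a^2 b a b a^-1 b)   [inverse elimination on b] = x^2*y^2*z^3 - 2*x^3*y*z^2 - 2*x*y^3*z^2 - x*y*z^4 + x^4*z + 2*x^2*y^2*z + x^2*z^3 + y^4*z + y^2*z^3 + 4*x*y*z^2 - 4*x^2*z - 4*y^2*z + z
trace(b^-3 a^-1 b a^2 b a b a^-1) = trace(a^-1 b a^2 b a b a^-1 b^-2)*trace(b) - trace(a^-1 b a^2 b a b a^-1 b^-1)   [inverse elimination on b] = x^2*y^3*z^3 - 2*x^3*y^2*z^2 - 2*x*y^4*z^2 - x*y^2*z^4 + x^4*y*z + 2*x^2*y^3*z + y^5*z + y^3*z^3 + x^3*z^2 + 6*x*y^2*z^2 + x*z^4 - 5*x^2*y*z - 5*y^3*z - y*z^3 - 4*x*z^2 + 4*y*z + x
and trace(a^2 b a b a^-1 b^-4 a^-1 b) = trace(b^-3 a^-1 b a^2 b a b a^-1)*trace(b) - trace(b^-3 a^-1 b a^2 b a b a^-1 b)   [inverse elimination on b] = x^2*y^4*z^3 - 2*x^3*y^3*z^2 - 2*x*y^5*z^2 - x*y^3*z^4 + x^4*y^2*z + 2*x^2*y^4*z - x^2*y^2*z^3 + y^6*z + y^4*z^3 + 3*x^3*y*z^2 + 8*x*y^3*z^2 + 2*x*y*z^4 - x^4*z - 7*x^2*y^2*z - x^2*z^3 - 6*y^4*z - 2*y^2*z^3 - 8*x*y*z^2 + 4*x^2*z + 8*y^2*z + x*y - z
next, trace(b^-1 a^-1 b^-1 a^2 b a b a^-1 b^-3) = trace(a^2 b a b a^-1 b^-4 a^-1)*trace(b) - trace(a^2 b a b a^-1 b^-4 a^-1 b)   [inverse elimination on b] = -x^2*y^4*z^3 + 2*x^3*y^3*z^2 + x*y^5*z^2 + x*y^3*z^4 - x^4*y^2*z - x^2*y^4*z + x^2*y^2*z^3 - 3*x^3*y*z^2 - 6*x*y^3*z^2 - 2*x*y*z^4 + x^4*z + 5*x^2*y^2*z + x^2*z^3 + x*y^3 + 8*x*y*z^2 - 4*x^2*z - y^2*z - 2*x*y + z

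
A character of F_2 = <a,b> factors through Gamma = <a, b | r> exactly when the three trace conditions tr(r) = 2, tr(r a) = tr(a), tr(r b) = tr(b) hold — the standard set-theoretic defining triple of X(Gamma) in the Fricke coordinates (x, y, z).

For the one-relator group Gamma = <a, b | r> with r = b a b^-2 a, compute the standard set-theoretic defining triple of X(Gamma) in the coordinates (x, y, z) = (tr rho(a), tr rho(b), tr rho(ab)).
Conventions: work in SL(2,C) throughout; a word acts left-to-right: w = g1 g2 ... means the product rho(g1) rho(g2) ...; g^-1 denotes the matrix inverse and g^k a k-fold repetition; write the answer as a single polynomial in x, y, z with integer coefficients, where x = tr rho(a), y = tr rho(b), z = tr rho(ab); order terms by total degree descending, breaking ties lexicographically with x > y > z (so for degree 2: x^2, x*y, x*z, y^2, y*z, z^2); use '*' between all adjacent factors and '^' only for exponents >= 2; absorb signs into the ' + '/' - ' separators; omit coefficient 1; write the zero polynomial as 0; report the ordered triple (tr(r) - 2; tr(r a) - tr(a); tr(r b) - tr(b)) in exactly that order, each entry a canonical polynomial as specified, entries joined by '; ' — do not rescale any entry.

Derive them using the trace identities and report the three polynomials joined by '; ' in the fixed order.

trace(a b a) = trace(a)*trace(b a) - trace(b) = x*z - y
trace(a b a b) = trace(b a)*trace(b a) - trace(1) = z^2 - 2
trace(a b a b^-1) = trace(a b a)*trace(b) - trace(a b a b) = x*y*z - y^2 - z^2 + 2
trace(b a b^-2 a) = trace(a b a b^-1)*trace(b) - trace(a b a) = x*y^2*z - y^3 - y*z^2 - x*z + 3*y
trace(a^2 b a) = trace(a)*trace(b a^2) - trace(b a) = x^2*z - x*y - z
trace(b a b) = trace(b)*trace(a b) - trace(a) = y*z - x
trace(a^2 b a b) = trace(a)*trace(b a b a) - trace(b a b) = x*z^2 - y*z - x
trace(a^2 b a b^-1) = trace(a^2 b a)*trace(b) - trace(a^2 b a b) = x^2*y*z - x*y^2 - x*z^2 + x
trace(b a b^-2 a^2) = trace(a^2 b a b^-1)*trace(b) - trace(a^2 b a) = x^2*y^2*z - x*y^3 - x*y*z^2 - x^2*z + 2*x*y + z
trace(b^2) = trace(b)*trace(b) - trace(1)  (reduce the b square) = y^2 - 2
trace(a b^2 a) = trace(a)*trace(b^2 a) - trace(b^2)  (reduce the a square) = x*y*z - x^2 - y^2 + 2
trace(a b^2 a b) = trace(b)*trace(a b a b) - trace(a b a)  (reduce the b square) = y*z^2 - x*z - y
trace(a b^2 a b^-1) = trace(a b^2 a)*trace(b) - trace(a b^2 a b)  (eliminate b^-1) = x*y^2*z - x^2*y - y^3 - y*z^2 + x*z + 3*y
trace(b a b^-2 a b) = trace(a b^2 a b^-1)*trace(b) - trace(a b^2 a)  (eliminate b^-1) = x*y^3*z - x^2*y^2 - y^4 - y^2*z^2 + x^2 + 4*y^2 - 2
assemble the triple (trace(r) - 2; trace(r a) - x; trace(r b) - y)

x*y^2*z - y^3 - y*z^2 - x*z + 3*y - 2; x^2*y^2*z - x*y^3 - x*y*z^2 - x^2*z + 2*x*y - x + z; x*y^3*z - x^2*y^2 - y^4 - y^2*z^2 + x^2 + 4*y^2 - y - 2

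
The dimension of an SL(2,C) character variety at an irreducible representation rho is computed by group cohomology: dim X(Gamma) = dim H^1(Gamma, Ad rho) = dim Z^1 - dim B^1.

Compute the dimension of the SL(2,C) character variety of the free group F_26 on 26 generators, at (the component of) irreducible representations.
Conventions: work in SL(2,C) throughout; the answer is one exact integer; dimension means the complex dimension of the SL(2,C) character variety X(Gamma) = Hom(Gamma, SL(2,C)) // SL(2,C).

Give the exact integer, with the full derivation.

The free group F_26: 26 generators, no relators.
Z^1(Gamma, Ad rho) = (sl_2)^26: a cocycle is a free choice of one sl_2 vector per generator, so dim Z^1 = 3*26 = 78.
dim B^1 = 3: the coboundary map is injective because an irreducible image has centralizer 0 in sl_2.
dim H^1 = 78 - 3 = 75, which is dim X.

75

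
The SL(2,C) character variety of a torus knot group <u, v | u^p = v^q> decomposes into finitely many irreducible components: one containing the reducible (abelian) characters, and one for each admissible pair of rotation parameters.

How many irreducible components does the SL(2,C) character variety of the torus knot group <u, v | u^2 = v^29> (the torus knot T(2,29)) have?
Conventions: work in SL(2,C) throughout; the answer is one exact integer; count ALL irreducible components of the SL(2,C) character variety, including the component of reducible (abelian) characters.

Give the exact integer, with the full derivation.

Gamma = < u, v | u^2 = v^29 > (torus knot T(2,29)); the central element u^2 = v^29 acts as +I or -I in any irreducible SL(2,C) representation.
So on each irreducible component the traces are pinned: tr(u) = 2*cos(pi*alpha/2) with 1 <= alpha <= 1, tr(v) = 2*cos(pi*beta/29) with 1 <= beta <= 28.
Consistency of u^2 = (-1)^alpha I with v^29 = (-1)^beta I forces alpha = beta (mod 2).
count pairs: odd alpha (1 choices) x odd beta (14), plus even alpha (0) x even beta (14): 1*14 + 0*14 = 14.
That is 14 components of irreducible characters, and with the reducible (abelian) component the total is 15.

15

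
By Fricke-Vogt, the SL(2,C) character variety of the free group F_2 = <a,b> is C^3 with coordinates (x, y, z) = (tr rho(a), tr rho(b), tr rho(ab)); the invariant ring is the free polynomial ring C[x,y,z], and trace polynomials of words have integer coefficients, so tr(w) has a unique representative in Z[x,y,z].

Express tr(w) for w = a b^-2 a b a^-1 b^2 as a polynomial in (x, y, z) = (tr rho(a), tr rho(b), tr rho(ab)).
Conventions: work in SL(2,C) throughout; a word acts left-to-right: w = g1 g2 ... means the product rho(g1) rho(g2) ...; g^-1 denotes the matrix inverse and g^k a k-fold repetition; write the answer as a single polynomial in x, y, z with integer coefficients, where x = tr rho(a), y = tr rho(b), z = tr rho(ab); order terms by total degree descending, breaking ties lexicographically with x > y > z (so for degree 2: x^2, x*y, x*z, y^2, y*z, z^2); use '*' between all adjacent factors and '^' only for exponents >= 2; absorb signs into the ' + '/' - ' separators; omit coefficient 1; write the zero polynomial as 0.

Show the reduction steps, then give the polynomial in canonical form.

trace(a^2 b) = trace(a)*trace(b a) - trace(b)  (reduce the a square) = x*z - y
trace(a^2) = trace(a)*trace(a) - trace(1)  (reduce the a square) = x^2 - 2
apply: trace(a^2 b^2) = trace(b)*trace(a^2 b) - trace(a^2)  (reduce the b square) = x*y*z - x^2 - y^2 + 2
trace(a b^3 a) = trace(b)*trace(a^2 b^2) - trace(a^2 b)  (reduce the b square) = x*y^2*z - x^2*y - y^3 - x*z + 3*y
use: trace(a b a b) = trace(b a)*trace(b a) - trace(1)  (split on b) = z^2 - 2
trace(a b a b^2) = trace(b)*trace(a b a b) - trace(a b a)  (reduce the b square) = y*z^2 - x*z - y
use: trace(a b^3 a b) = trace(b)*trace(a b a b^2) - trace(a b a b)  (reduce the b square) = y^2*z^2 - x*y*z - y^2 - z^2 + 2
use: trace(a b^3 a b^-1) = trace(a b^3 a)*trace(b) - trace(a b^3 a b)  (eliminate b^-1) = x*y^3*z - x^2*y^2 - y^4 - y^2*z^2 + 4*y^2 + z^2 - 2
use: trace(b^2 a b^-2 a b) = trace(a b^3 a b^-1)*trace(b) - trace(a b^3 a)  (eliminate b^-1) = x*y^4*z - x^2*y^3 - y^5 - y^3*z^2 - x*y^2*z + x^2*y + 5*y^3 + y*z^2 + x*z - 5*y
apply: trace(a b^2) = trace(b)*trace(a b) - trace(a)  (reduce the b square) = y*z - x
trace(b a b^2) = trace(b)*trace(a b^2) - trace(a b)  (reduce the b square) = y^2*z - x*y - z
apply: trace(a b a b^2 a) = trace(a)*trace(b a b^2 a) - trace(b a b^2)  (reduce the a square) = x*y*z^2 - x^2*z - y^2*z + z
use: trace(a b a b a b) = trace(a b a b)*trace(a b) - trace(b a)  (split on a) = z^3 - 3*z
trace(a b a b a) = trace(a)*trace(b a b a) - trace(b a b)  (reduce the a square) = x*z^2 - y*z - x
apply: trace(a b a b^2 a b) = trace(b)*trace(a b a b a b) - trace(a b a b a)  (reduce the b square) = y*z^3 - x*z^2 - 2*y*z + x
trace(b^-1 a b a b^2 a) = trace(a b a b^2 a)*trace(b) - trace(a b a b^2 a b)  (eliminate b^-1) = x*y^2*z^2 - x^2*y*z - y^3*z - y*z^3 + x*z^2 + 3*y*z - x
apply: trace(b^2 a b^-2 a b a) = trace(b^-1 a b a b^2 a)*trace(b) - trace(b^-1 a b a b^2 a b)  (eliminate b^-1) = x*y^3*z^2 - x^2*y^2*z - y^4*z - y^2*z^3 + x^2*z + 4*y^2*z - x*y - z
trace(a b^-2 a b a^-1 b^2) = trace(b^2 a b^-2 a b)*trace(a) - trace(b^2 a b^-2 a b a)  (eliminate a^-1) = x^2*y^4*z - x^3*y^3 - x*y^5 - 2*x*y^3*z^2 + y^4*z + y^2*z^3 + x^3*y + 5*x*y^3 + x*y*z^2 - 4*y^2*z - 4*x*y + z

x^2*y^4*z - x^3*y^3 - x*y^5 - 2*x*y^3*z^2 + y^4*z + y^2*z^3 + x^3*y + 5*x*y^3 + x*y*z^2 - 4*y^2*z - 4*x*y + z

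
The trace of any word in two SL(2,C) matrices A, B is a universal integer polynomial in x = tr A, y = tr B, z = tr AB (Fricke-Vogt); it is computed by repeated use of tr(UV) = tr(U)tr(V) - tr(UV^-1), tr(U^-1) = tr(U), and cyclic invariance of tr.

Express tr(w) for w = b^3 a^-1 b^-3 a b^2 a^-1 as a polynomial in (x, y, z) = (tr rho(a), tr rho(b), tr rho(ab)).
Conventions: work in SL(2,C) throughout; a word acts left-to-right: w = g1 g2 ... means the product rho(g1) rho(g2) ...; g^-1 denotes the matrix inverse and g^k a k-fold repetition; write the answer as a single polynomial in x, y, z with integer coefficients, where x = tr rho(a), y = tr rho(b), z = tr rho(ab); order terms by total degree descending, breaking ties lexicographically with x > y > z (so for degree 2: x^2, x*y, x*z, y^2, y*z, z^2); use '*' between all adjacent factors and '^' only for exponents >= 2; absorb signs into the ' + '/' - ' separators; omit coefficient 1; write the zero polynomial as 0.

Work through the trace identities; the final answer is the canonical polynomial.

and trace(b^2) = trace(b) * trace(b) - trace(1)  (reduce the b square) = y^2 - 2
and trace(b^3) = trace(b) * trace(b^2) - trace(b)  (reduce the b square) = y^3 - 3*y
and trace(b^4) = trace(b) * trace(b^3) - trace(b^2)  (reduce the b square) = y^4 - 4*y^2 + 2
and trace(b^5) = trace(b) * trace(b^4) - trace(b^3)  (reduce the b square) = y^5 - 5*y^3 + 5*y
and trace(b a b) = trace(b) * trace(a b) - trace(a)  (reduce the b square) = y*z - x
next, trace(b a b^2) = trace(b) * trace(b a b) - trace(b a)  (reduce the b square) = y^2*z - x*y - z
trace(b a b^3) = trace(b) * trace(b a b^2) - trace(b a b)  (reduce the b square) = y^3*z - x*y^2 - 2*y*z + x
trace(b^5 a) = trace(b) * trace(b a b^3) - trace(b a b^2)  (reduce the b square) = y^4*z - x*y^3 - 3*y^2*z + 2*x*y + z
next, trace(b^2 a^-1 b^3) = trace(b^5) * trace(a) - trace(b^5 a)  (eliminate a^-1) = x*y^5 - y^4*z - 4*x*y^3 + 3*y^2*z + 3*x*y - z
trace(b a b^5) = trace(b) * trace(b^2 a b^3) - trace(b^2 a b^2)  (reduce the b square) = y^5*z - x*y^4 - 4*y^3*z + 3*x*y^2 + 3*y*z - x
and trace(a b a b) = trace(a b) * trace(a b) - trace(1)  (split on a) = z^2 - 2
next, trace(a b a) = trace(a) * trace(b a) - trace(b)  (reduce the a square) = x*z - y
next, trace(a b a b^2) = trace(b) * trace(a b a b) - trace(a b a)  (reduce the b square) = y*z^2 - x*z - y
and trace(a b a b^3) = trace(b) * trace(a b a b^2) - trace(a b a b)  (reduce the b square) = y^2*z^2 - x*y*z - y^2 - z^2 + 2
and trace(b a b a b^3) = trace(b) * trace(a b a b^3) - trace(a b a b^2)  (reduce the b square) = y^3*z^2 - x*y^2*z - y^3 - 2*y*z^2 + x*z + 3*y
next, trace(b a b^5 a) = trace(b) * trace(b a b a b^3) - trace(b a b a b^2)  (reduce the b square) = y^4*z^2 - x*y^3*z - y^4 - 3*y^2*z^2 + 2*x*y*z + 4*y^2 + z^2 - 2
trace(b^3 a^-1 b a b^2) = trace(b a b^5) * trace(a) - trace(b a b^5 a)  (eliminate a^-1) = x*y^5*z - x^2*y^4 - y^4*z^2 - 3*x*y^3*z + 3*x^2*y^2 + y^4 + 3*y^2*z^2 + x*y*z - x^2 - 4*y^2 - z^2 + 2
trace(a b^2 a) = trace(a) * trace(b^2 a) - trace(b^2)  (reduce the a square) = x*y*z - x^2 - y^2 + 2
trace(b a b^2 a b) = trace(b) * trace(a b^2 a b) - trace(a b^2 a)  (reduce the b square) = y^2*z^2 - 2*x*y*z + x^2 - 2
and trace(b a b^2 a b^2) = trace(b) * trace(b a b^2 a b) - trace(b a b^2 a)  (reduce the b square) = y^3*z^2 - 2*x*y^2*z + x^2*y - y*z^2 + x*z - y
next, trace(b a b^2 a b^3) = trace(b) * trace(b a b^2 a b^2) - trace(b a b^2 a b)  (reduce the b square) = y^4*z^2 - 2*x*y^3*z + x^2*y^2 - 2*y^2*z^2 + 3*x*y*z - x^2 - y^2 + 2
trace(a b a b a b) = trace(a b a b) * trace(a b) - trace(b a)  (split on a) = z^3 - 3*z
next, trace(a b a b a) = trace(a) * trace(b a b a) - trace(b a b)  (reduce the a square) = x*z^2 - y*z - x
and trace(a b a b a b^2) = trace(b) * trace(a b a b a b) - trace(a b a b a)  (reduce the b square) = y*z^3 - x*z^2 - 2*y*z + x
trace(a b^3 a b a b) = trace(b) * trace(a b a b a b^2) - trace(a b a b a b)  (reduce the b square) = y^2*z^3 - x*y*z^2 - 2*y^2*z - z^3 + x*y + 3*z
next, trace(a b a^2) = trace(a) * trace(a b a) - trace(a b)  (reduce the a square) = x^2*z - x*y - z
trace(a b a^2 b^2) = trace(b) * trace(a b a^2 b) - trace(a b a^2)  (reduce the b square) = x*y*z^2 - x^2*z - y^2*z + z
and trace(a b^3 a b a) = trace(b) * trace(a b a^2 b^2) - trace(a b a^2 b)  (reduce the b square) = x*y^2*z^2 - x^2*y*z - y^3*z - x*z^2 + 2*y*z + x
trace(b a b^2 a b^3 a) = trace(b) * trace(a b^3 a b a b) - trace(a b^3 a b a)  (reduce the b square) = y^3*z^3 - 2*x*y^2*z^2 + x^2*y*z - y^3*z - y*z^3 + x*y^2 + x*z^2 + y*z - x
next, trace(b^3 a^-1 b a b^2 a) = trace(b a b^2 a b^3) * trace(a) - trace(b a b^2 a b^3 a)  (eliminate a^-1) = x*y^4*z^2 - 2*x^2*y^3*z - y^3*z^3 + x^3*y^2 + 2*x^2*y*z + y^3*z + y*z^3 - x^3 - 2*x*y^2 - x*z^2 - y*z + 3*x
trace(a b^2 a^-1 b^3 a^-1 b) = trace(b^3 a^-1 b a b^2) * trace(a) - trace(b^3 a^-1 b a b^2 a)  (eliminate a^-1) = x^2*y^5*z - x^3*y^4 - 2*x*y^4*z^2 - x^2*y^3*z + y^3*z^3 + 2*x^3*y^2 + x*y^4 + 3*x*y^2*z^2 - x^2*y*z - y^3*z - y*z^3 - 2*x*y^2 + y*z - x
trace(b^-1 a b^2 a^-1 b^3 a^-1) = trace(a b^2 a^-1 b^3 a^-1) * trace(b) - trace(a b^2 a^-1 b^3 a^-1 b)  (eliminate b^-1) = -x^2*y^5*z + x^3*y^4 + x*y^6 + 2*x*y^4*z^2 + x^2*y^3*z - y^5*z - y^3*z^3 - 2*x^3*y^2 - 5*x*y^4 - 3*x*y^2*z^2 + x^2*y*z + 4*y^3*z + y*z^3 + 5*x*y^2 - 2*y*z + x
trace(a b^2 a^-1 b^3 a^-1 b^-2) = trace(b^-1 a b^2 a^-1 b^3 a^-1) * trace(b) - trace(b^-1 a b^2 a^-1 b^3 a^-1 b)  (eliminate b^-1) = -x^2*y^6*z + x^3*y^5 + x*y^7 + 2*x*y^5*z^2 + x^2*y^4*z - y^6*z - y^4*z^3 - 2*x^3*y^3 - 6*x*y^5 - 3*x*y^3*z^2 + x^2*y^2*z + 5*y^4*z + y^2*z^3 + 9*x*y^3 - 5*y^2*z - 2*x*y + z
and trace(b^3 a^-1 b^-3 a b^2 a^-1) = trace(a b^2 a^-1 b^3 a^-1 b^-2) * trace(b) - trace(a b^2 a^-1 b^3 a^-1 b^-1)  (eliminate b^-1) = -x^2*y^7*z + x^3*y^6 + x*y^8 + 2*x*y^6*z^2 + 2*x^2*y^5*z - y^7*z - y^5*z^3 - 3*x^3*y^4 - 7*x*y^6 - 5*x*y^4*z^2 + 6*y^5*z + 2*y^3*z^3 + 2*x^3*y^2 + 14*x*y^4 + 3*x*y^2*z^2 - x^2*y*z - 9*y^3*z - y*z^3 - 7*x*y^2 + 3*y*z - x

-x^2*y^7*z + x^3*y^6 + x*y^8 + 2*x*y^6*z^2 + 2*x^2*y^5*z - y^7*z - y^5*z^3 - 3*x^3*y^4 - 7*x*y^6 - 5*x*y^4*z^2 + 6*y^5*z + 2*y^3*z^3 + 2*x^3*y^2 + 14*x*y^4 + 3*x*y^2*z^2 - x^2*y*z - 9*y^3*z - y*z^3 - 7*x*y^2 + 3*y*z - x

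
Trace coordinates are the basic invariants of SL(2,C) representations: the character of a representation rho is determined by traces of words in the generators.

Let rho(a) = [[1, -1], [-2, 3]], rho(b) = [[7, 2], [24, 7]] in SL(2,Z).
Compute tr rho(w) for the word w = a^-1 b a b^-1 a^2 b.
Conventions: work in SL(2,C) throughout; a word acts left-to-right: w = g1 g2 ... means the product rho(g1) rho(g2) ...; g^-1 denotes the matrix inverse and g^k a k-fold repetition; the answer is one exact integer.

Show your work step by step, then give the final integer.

-46606

rho(a^-1) = [[3, 1], [2, 1]]
... * rho(b) = [[7, 2], [24, 7]]  ->  [[45, 13], [38, 11]]
... * rho(a) = [[1, -1], [-2, 3]]  ->  [[19, -6], [16, -5]]
... * rho(b^-1) = [[7, -2], [-24, 7]]  ->  [[277, -80], [232, -67]]
... * rho(a) = [[1, -1], [-2, 3]]  ->  [[437, -517], [366, -433]]
... * rho(a) = [[1, -1], [-2, 3]]  ->  [[1471, -1988], [1232, -1665]]
... * rho(b) = [[7, 2], [24, 7]]  ->  [[-37415, -10974], [-31336, -9191]]
tr = -37415 + -9191 = -46606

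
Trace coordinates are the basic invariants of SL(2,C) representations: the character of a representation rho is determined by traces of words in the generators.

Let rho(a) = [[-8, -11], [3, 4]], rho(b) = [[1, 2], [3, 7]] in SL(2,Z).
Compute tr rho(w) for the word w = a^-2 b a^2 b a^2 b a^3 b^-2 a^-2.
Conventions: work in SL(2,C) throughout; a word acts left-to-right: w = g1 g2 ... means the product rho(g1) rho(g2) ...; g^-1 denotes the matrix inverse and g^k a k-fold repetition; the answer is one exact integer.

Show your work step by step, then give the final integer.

rho(a^-1) = [[4, 11], [-3, -8]]
... * rho(a^-1) = [[4, 11], [-3, -8]]  ->  [[-17, -44], [12, 31]]
... * rho(b) = [[1, 2], [3, 7]]  ->  [[-149, -342], [105, 241]]
... * rho(a) = [[-8, -11], [3, 4]]  ->  [[166, 271], [-117, -191]]
... * rho(a) = [[-8, -11], [3, 4]]  ->  [[-515, -742], [363, 523]]
... * rho(b) = [[1, 2], [3, 7]]  ->  [[-2741, -6224], [1932, 4387]]
... * rho(a) = [[-8, -11], [3, 4]]  ->  [[3256, 5255], [-2295, -3704]]
... * rho(a) = [[-8, -11], [3, 4]]  ->  [[-10283, -14796], [7248, 10429]]
... * rho(b) = [[1, 2], [3, 7]]  ->  [[-54671, -124138], [38535, 87499]]
... * rho(a) = [[-8, -11], [3, 4]]  ->  [[64954, 104829], [-45783, -73889]]
... * rho(a) = [[-8, -11], [3, 4]]  ->  [[-205145, -295178], [144597, 208057]]
... * rho(a) = [[-8, -11], [3, 4]]  ->  [[755626, 1075883], [-532605, -758339]]
... * rho(b^-1) = [[7, -2], [-3, 1]]  ->  [[2061733, -435369], [-1453218, 306871]]
... * rho(b^-1) = [[7, -2], [-3, 1]]  ->  [[15738238, -4558835], [-11093139, 3213307]]
... * rho(a^-1) = [[4, 11], [-3, -8]]  ->  [[76629457, 209591298], [-54012477, -147730985]]
... * rho(a^-1) = [[4, 11], [-3, -8]]  ->  [[-322256066, -833806357], [227143047, 587710633]]
tr = -322256066 + 587710633 = 265454567

265454567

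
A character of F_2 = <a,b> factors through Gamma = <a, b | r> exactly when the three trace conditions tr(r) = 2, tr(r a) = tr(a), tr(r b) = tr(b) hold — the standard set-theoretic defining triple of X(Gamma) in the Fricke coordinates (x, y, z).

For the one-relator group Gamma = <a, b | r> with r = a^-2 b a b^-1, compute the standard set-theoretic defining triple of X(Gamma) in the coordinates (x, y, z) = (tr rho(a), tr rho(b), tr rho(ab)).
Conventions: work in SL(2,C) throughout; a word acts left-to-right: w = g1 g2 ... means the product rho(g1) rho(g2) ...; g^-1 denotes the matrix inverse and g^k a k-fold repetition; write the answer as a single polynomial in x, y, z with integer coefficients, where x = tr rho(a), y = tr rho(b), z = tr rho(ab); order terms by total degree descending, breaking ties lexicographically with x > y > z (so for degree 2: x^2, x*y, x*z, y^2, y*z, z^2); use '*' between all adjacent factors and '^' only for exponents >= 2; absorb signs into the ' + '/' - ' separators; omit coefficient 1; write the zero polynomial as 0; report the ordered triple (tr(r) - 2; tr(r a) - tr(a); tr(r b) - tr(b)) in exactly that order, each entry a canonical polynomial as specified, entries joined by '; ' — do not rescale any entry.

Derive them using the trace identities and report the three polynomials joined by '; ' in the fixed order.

-x^2*y*z + x^3 + x*y^2 + x*z^2 - 3*x - 2; -x*y*z + x^2 + y^2 + z^2 - x - 2; x*y - y - z

so tr(b a b) = tr(b)*tr(a b) - tr(a) = y*z - x
reduce: tr(b a b a) = tr(b a)*tr(b a) - tr(1) = z^2 - 2
reduce: tr(a^-1 b a b) = tr(b a b)*tr(a) - tr(b a b a) = x*y*z - x^2 - z^2 + 2
reduce: tr(a^-1 b a b^-1) = tr(a^-1 b a)*tr(b) - tr(a^-1 b a b) = -x*y*z + x^2 + y^2 + z^2 - 2
so tr(a^-2 b a b^-1) = tr(a^-1 b a b^-1)*tr(a) - tr(a^-1 b a b^-1 a) = -x^2*y*z + x^3 + x*y^2 + x*z^2 - 3*x
reduce: tr(a^-1 b) = tr(b)*tr(a) - tr(b a) = x*y - z
assemble the triple (tr(r) - 2; tr(r a) - x; tr(r b) - y)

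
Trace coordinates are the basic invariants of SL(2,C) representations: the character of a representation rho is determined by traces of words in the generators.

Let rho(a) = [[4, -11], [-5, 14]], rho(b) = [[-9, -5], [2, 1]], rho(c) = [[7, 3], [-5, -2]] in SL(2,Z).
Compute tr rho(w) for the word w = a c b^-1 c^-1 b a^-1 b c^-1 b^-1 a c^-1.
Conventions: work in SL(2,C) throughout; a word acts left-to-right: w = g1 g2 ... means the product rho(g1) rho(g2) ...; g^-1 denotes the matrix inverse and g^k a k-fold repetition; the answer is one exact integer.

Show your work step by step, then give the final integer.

rho(a) = [[4, -11], [-5, 14]]
... * rho(c) = [[7, 3], [-5, -2]]  ->  [[83, 34], [-105, -43]]
... * rho(b^-1) = [[1, 5], [-2, -9]]  ->  [[15, 109], [-19, -138]]
... * rho(c^-1) = [[-2, -3], [5, 7]]  ->  [[515, 718], [-652, -909]]
... * rho(b) = [[-9, -5], [2, 1]]  ->  [[-3199, -1857], [4050, 2351]]
... * rho(a^-1) = [[14, 11], [5, 4]]  ->  [[-54071, -42617], [68455, 53954]]
... * rho(b) = [[-9, -5], [2, 1]]  ->  [[401405, 227738], [-508187, -288321]]
... * rho(c^-1) = [[-2, -3], [5, 7]]  ->  [[335880, 389951], [-425231, -493686]]
... * rho(b^-1) = [[1, 5], [-2, -9]]  ->  [[-444022, -1830159], [562141, 2317019]]
... * rho(a) = [[4, -11], [-5, 14]]  ->  [[7374707, -20737984], [-9336531, 26254715]]
... * rho(c^-1) = [[-2, -3], [5, 7]]  ->  [[-118439334, -167290009], [149946637, 211792598]]
tr = -118439334 + 211792598 = 93353264

93353264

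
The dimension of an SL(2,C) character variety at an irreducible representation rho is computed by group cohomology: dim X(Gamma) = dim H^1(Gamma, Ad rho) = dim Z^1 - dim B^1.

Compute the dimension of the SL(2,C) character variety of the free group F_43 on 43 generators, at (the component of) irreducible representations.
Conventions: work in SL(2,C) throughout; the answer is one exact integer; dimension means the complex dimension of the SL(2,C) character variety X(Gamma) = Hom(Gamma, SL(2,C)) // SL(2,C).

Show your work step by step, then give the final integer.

126

The free group F_43: 43 generators, no relators.
A cocycle picks one sl_2 vector per generator freely, giving dim Z^1 = 3*43 = 129.
Irreducibility makes the coboundary map sl_2 -> Z^1 injective (trivial centralizer), so dim B^1 = 3.
dim X = dim H^1 = dim Z^1 - dim B^1 = 129 - 3 = 126.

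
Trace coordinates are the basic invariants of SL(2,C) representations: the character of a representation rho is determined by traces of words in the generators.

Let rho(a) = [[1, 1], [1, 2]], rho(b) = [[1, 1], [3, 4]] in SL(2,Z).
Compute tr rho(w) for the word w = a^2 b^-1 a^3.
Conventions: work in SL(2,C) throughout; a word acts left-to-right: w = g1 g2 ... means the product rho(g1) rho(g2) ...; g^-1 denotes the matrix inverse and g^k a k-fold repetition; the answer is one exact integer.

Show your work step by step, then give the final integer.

rho(a) = [[1, 1], [1, 2]]
... * rho(a) = [[1, 1], [1, 2]]  ->  [[2, 3], [3, 5]]
... * rho(b^-1) = [[4, -1], [-3, 1]]  ->  [[-1, 1], [-3, 2]]
... * rho(a) = [[1, 1], [1, 2]]  ->  [[0, 1], [-1, 1]]
... * rho(a) = [[1, 1], [1, 2]]  ->  [[1, 2], [0, 1]]
... * rho(a) = [[1, 1], [1, 2]]  ->  [[3, 5], [1, 2]]
tr = 3 + 2 = 5

5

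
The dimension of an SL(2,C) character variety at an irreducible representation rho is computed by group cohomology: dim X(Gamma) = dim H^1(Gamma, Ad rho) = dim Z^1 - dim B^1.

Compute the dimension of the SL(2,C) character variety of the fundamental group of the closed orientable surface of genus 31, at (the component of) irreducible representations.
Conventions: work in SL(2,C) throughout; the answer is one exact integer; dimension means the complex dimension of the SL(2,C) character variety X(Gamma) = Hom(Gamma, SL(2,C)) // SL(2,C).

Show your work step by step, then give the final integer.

180

Gamma = pi_1(Sigma_31) = < a_1, b_1, ..., a_31, b_31 | prod [a_i, b_i] > has 2g = 62 generators and 1 relator.
A cocycle assigns one sl_2 vector per generator subject to the relator condition d_2(z) = 0: dim of the unconstrained space is 3*2g = 186.
At an irreducible rho, H^2 = coker(d_2) vanishes (Poincare duality: H^2 is dual to H^0 = invariants = 0), so d_2 is surjective onto sl_2 and dim Z^1 = 186 - 3 = 183.
Coboundaries contribute dim B^1 = 3 (injective at irreducible rho).
Hence dim X = 183 - 3 = 180.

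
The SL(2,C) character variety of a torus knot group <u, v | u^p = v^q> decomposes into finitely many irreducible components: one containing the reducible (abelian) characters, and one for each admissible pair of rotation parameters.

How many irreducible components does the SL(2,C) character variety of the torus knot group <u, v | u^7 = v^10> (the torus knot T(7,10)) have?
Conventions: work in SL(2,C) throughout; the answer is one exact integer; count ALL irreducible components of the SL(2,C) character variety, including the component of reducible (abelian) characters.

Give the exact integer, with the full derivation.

Gamma = < u, v | u^7 = v^10 > (torus knot T(7,10)); the central element u^7 = v^10 acts as +I or -I in any irreducible SL(2,C) representation.
On an irreducible component, tr(u) is locked at 2*cos(pi*alpha/7) for some alpha in 1..6, and tr(v) at 2*cos(pi*beta/10) for some beta in 1..9.
Consistency of u^7 = (-1)^alpha I with v^10 = (-1)^beta I forces alpha = beta (mod 2).
Counting: 3 odd alphas x 5 odd betas + 3 even alphas x 4 even betas = 15 + 12 = 27.
That is 27 components of irreducible characters, and with the reducible (abelian) component the total is 28.

28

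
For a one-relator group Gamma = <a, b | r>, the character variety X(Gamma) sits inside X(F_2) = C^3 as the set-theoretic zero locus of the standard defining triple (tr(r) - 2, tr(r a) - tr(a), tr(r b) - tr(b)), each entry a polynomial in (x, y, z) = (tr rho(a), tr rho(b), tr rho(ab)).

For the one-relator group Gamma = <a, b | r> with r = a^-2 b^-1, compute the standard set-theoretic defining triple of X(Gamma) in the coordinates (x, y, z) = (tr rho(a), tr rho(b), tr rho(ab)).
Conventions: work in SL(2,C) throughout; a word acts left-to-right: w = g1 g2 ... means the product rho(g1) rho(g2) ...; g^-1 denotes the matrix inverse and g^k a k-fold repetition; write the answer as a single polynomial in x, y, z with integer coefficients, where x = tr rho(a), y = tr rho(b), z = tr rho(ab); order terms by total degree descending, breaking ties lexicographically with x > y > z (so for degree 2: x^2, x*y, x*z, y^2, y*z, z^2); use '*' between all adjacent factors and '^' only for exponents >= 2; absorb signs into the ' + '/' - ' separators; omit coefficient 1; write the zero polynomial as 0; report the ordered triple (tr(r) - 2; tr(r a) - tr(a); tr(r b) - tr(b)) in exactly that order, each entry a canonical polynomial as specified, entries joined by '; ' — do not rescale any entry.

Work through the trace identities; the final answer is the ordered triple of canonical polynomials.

tr(b^-1) = tr(b) = y
tr(b^-1 a) = tr(a)*tr(b) - tr(a b)   [inverse elimination on b] = x*y - z
tr(b^-1 a^-1) = tr(b^-1)*tr(a) - tr(b^-1 a)   [inverse elimination on a] = z
tr(a^-2 b^-1) = tr(b^-1 a^-1)*tr(a) - tr(b^-1)   [inverse elimination on a] = x*z - y
tr(a^-2) = tr(a^-1)*tr(a) - tr(1)   [inverse elimination on a] = x^2 - 2
assemble the triple (tr(r) - 2; tr(r a) - x; tr(r b) - y)

x*z - y - 2; -x + z; x^2 - y - 2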